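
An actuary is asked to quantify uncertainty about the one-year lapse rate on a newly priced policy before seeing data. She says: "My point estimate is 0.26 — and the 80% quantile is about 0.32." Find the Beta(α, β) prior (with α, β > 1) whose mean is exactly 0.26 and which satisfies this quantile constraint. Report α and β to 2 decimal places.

α ≈ 9.37, β ≈ 26.67

With mean 0.26 fixed, write α = 0.26s, β = 0.74s where s = α+β.
Need P(θ < 0.32) = 0.8 under Beta(0.26s, 0.74s). Normal approximation: (q−m)/√(m(1−m)/s) ≈ z_{0.8} = 0.842, so s ≈ 0.26·0.74·(0.842)²/(0.32−0.26)² = 37.9.
At s = 37.9: P(θ<0.32) ≈ 0.805. Adjusting to match 0.8 gives s ≈ 36.05.
So α = 0.26·36.05 ≈ 9.37, β = 0.74·36.05 ≈ 26.67.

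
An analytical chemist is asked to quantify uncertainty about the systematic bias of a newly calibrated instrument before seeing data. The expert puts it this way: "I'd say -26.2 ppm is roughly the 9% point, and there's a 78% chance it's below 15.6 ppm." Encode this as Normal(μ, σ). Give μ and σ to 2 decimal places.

The p-quantile of Normal(μ,σ) is μ + z_p·σ, with z_{0.09} = -1.341 and z_{0.78} = 0.7722.
Eliminate σ: μ = (z₂·x₁ − z₁·x₂)/(z₂ − z₁) = (0.7722·-26.2 − (-1.341)·15.6)/2.113 = 0.32.
Then σ = (x₂ − x₁)/(z₂ − z₁) = (15.6 − -26.2)/2.113 = 19.78.

μ = 0.32, σ = 19.78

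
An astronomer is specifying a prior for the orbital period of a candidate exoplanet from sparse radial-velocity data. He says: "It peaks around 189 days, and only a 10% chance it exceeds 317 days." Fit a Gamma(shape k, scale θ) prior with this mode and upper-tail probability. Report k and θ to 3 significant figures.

Gamma(k,θ) with k>1 has mode (k−1)θ, so θ = 189/(k−1).
Need P(X < 317) = 0.9 with θ tied to k this way. Start at k = 2, θ = 189: P(X<317) ≈ 0.500.
Too low — raise k to concentrate. Iterating converges to k ≈ 8.07.
Then θ = 189/(8.07−1) ≈ 26.7.

k ≈ 8.07, θ ≈ 26.7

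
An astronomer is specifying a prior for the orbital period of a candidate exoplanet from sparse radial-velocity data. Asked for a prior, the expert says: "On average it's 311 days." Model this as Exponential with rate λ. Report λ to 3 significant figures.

Exponential mean = 1/λ, so λ = 1/311.0 = 0.00322.

λ ≈ 0.00322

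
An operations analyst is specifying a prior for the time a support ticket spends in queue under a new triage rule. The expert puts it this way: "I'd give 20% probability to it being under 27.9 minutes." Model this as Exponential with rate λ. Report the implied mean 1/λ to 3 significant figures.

mean ≈ 125 minutes

P(T < 27.9) = 1 − e^(−λ·27.9) = 0.2, so λ = −ln(1−0.2)/27.9 = −ln(0.8)/27.9 = 0.008.
Mean = 1/λ = 125 minutes.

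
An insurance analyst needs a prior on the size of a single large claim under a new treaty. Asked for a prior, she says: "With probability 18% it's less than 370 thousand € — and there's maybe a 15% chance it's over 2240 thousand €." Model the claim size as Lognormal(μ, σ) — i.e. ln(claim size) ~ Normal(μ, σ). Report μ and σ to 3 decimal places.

μ ≈ 6.758, σ ≈ 0.923

If T ~ Lognormal(μ,σ) then ln T ~ Normal(μ,σ), so the p-quantile of ln T is μ + z_p·σ.
ln(370) = 5.914 and ln(2240) = 7.714; z_{0.18} = -0.9154, z_{0.85} = 1.036.
σ = (7.714 − 5.914)/(1.036 − (-0.9154)) = 0.923.
μ = 5.914 − (-0.9154)·0.923 = 6.758.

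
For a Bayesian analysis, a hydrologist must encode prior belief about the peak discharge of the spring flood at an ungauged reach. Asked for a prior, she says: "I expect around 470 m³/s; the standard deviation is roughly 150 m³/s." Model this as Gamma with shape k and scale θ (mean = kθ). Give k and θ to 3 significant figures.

k ≈ 9.82, θ ≈ 47.9

For Gamma(k, scale θ): mean = kθ, variance = kθ², so CV = 1/√k.
CV = SD/mean = 150/470 = 0.3191, hence k = 1/CV² = 9.82.
Then θ = mean/k = 470/9.82 = 47.9.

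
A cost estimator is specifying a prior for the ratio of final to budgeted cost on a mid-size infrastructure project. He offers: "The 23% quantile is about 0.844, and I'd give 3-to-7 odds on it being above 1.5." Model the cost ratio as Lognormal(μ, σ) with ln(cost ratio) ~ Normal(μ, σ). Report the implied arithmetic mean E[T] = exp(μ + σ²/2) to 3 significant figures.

E[T] ≈ 1.31

If T ~ Lognormal(μ,σ) then ln T ~ Normal(μ,σ), so the p-quantile of ln T is μ + z_p·σ.
ln(0.844) = -0.1696 and ln(1.5) = 0.4055; z_{0.23} = -0.7388, z_{0.7} = 0.5244.
σ = (0.4055 − -0.1696)/(0.5244 − (-0.7388)) = 0.455.
μ = -0.1696 − (-0.7388)·0.455 = 0.167.
E[T] = exp(μ + σ²/2) = exp(0.167 + 0.1036) = 1.31.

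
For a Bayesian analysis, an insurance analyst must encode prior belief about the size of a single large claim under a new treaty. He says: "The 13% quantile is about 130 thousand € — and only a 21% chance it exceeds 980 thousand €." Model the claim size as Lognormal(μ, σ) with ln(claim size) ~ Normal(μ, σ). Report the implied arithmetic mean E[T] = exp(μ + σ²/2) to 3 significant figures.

E[T] ≈ 728 thousand €

If T ~ Lognormal(μ,σ) then ln T ~ Normal(μ,σ), so the p-quantile of ln T is μ + z_p·σ.
ln(130) = 4.868 and ln(980) = 6.888; z_{0.13} = -1.126, z_{0.79} = 0.8064.
σ = (6.888 − 4.868)/(0.8064 − (-1.126)) = 1.045.
μ = 4.868 − (-1.126)·1.045 = 6.045.
E[T] = exp(μ + σ²/2) = exp(6.045 + 0.5461) = 728 thousand €.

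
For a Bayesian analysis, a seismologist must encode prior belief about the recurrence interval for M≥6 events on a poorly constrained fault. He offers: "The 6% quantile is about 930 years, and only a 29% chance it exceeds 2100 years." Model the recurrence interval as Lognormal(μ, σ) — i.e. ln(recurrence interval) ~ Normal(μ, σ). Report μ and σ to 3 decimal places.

μ ≈ 7.436, σ ≈ 0.386

If T ~ Lognormal(μ,σ) then ln T ~ Normal(μ,σ), so the p-quantile of ln T is μ + z_p·σ.
ln(930) = 6.835 and ln(2100) = 7.65; z_{0.06} = -1.555, z_{0.71} = 0.5534.
σ = (7.65 − 6.835)/(0.5534 − (-1.555)) = 0.386.
μ = 6.835 − (-1.555)·0.386 = 7.436.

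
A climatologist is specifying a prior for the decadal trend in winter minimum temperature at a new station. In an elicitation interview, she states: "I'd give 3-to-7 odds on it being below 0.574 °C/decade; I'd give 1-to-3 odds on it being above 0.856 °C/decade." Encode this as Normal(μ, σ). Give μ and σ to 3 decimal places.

μ = 0.697, σ = 0.235

The p-quantile of Normal(μ,σ) is μ + z_p·σ, with z_{0.3} = -0.5244 and z_{0.75} = 0.6745.
Eliminate σ: μ = (z₂·x₁ − z₁·x₂)/(z₂ − z₁) = (0.6745·0.574 − (-0.5244)·0.856)/1.199 = 0.697.
Then σ = (x₂ − x₁)/(z₂ − z₁) = (0.856 − 0.574)/1.199 = 0.235.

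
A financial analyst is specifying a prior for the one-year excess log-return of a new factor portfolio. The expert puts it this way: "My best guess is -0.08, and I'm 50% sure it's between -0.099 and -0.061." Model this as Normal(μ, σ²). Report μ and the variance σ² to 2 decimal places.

μ = -0.08, σ² = 0.00

A symmetric 50% interval runs μ ± z·σ with z = 0.6745.
Half-width = 0.019, so σ = 0.019/0.6745 = 0.028 and σ² = 0.00.
μ is the stated best guess, -0.08.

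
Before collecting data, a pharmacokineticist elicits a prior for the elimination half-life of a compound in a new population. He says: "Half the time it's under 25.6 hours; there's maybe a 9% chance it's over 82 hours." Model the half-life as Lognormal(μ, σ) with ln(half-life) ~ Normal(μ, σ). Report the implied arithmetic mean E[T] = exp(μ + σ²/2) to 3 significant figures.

If T ~ Lognormal(μ,σ) then ln T ~ Normal(μ,σ), so the p-quantile of ln T is μ + z_p·σ.
ln(25.6) = 3.243 and ln(82) = 4.407; z_{0.5} = 0, z_{0.91} = 1.341.
σ = (4.407 − 3.243)/(1.341 − (0)) = 0.868.
μ = 3.243 − (0)·0.868 = 3.243.
E[T] = exp(μ + σ²/2) = exp(3.243 + 0.3769) = 37.3 hours.

E[T] ≈ 37.3 hours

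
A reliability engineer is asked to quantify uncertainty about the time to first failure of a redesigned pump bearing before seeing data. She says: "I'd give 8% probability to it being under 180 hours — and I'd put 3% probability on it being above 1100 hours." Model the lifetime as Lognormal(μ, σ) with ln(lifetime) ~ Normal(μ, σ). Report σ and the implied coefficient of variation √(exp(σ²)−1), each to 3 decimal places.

σ ≈ 0.551, CV ≈ 0.595

If T ~ Lognormal(μ,σ) then ln T ~ Normal(μ,σ), so the p-quantile of ln T is μ + z_p·σ.
ln(180) = 5.193 and ln(1100) = 7.003; z_{0.08} = -1.405, z_{0.97} = 1.881.
σ = (7.003 − 5.193)/(1.881 − (-1.405)) = 0.551.
μ = 5.193 − (-1.405)·0.551 = 5.967.
CV = √(exp(σ²)−1) = √(exp(0.3035)−1) = 0.595.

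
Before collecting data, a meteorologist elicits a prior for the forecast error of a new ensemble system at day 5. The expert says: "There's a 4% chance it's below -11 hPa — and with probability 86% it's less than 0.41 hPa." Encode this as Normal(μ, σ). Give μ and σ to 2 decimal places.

The p-quantile of Normal(μ,σ) is μ + z_p·σ, with z_{0.04} = -1.751 and z_{0.86} = 1.08.
Eliminate σ: μ = (z₂·x₁ − z₁·x₂)/(z₂ − z₁) = (1.08·-11 − (-1.751)·0.41)/2.831 = -3.94.
Then σ = (x₂ − x₁)/(z₂ − z₁) = (0.41 − -11)/2.831 = 4.03.

μ = -3.94, σ = 4.03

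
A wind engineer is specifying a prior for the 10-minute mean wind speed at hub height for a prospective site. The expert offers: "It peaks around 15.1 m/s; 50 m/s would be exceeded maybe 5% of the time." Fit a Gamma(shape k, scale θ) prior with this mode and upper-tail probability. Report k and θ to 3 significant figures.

k ≈ 2.82, θ ≈ 8.3

Gamma(k,θ) with k>1 has mode (k−1)θ, so θ = 15.1/(k−1).
Need P(X < 50) = 0.95 with θ tied to k this way. Start at k = 2, θ = 15.1: P(X<50) ≈ 0.843.
Too low — raise k to concentrate. Iterating converges to k ≈ 2.82.
Then θ = 15.1/(2.82−1) ≈ 8.3.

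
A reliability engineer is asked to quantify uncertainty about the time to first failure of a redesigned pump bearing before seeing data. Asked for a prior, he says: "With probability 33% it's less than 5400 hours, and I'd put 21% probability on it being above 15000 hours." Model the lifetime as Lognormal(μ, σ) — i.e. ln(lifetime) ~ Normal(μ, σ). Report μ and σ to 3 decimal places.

If T ~ Lognormal(μ,σ) then ln T ~ Normal(μ,σ), so the p-quantile of ln T is μ + z_p·σ.
ln(5400) = 8.594 and ln(15000) = 9.616; z_{0.33} = -0.4399, z_{0.79} = 0.8064.
σ = (9.616 − 8.594)/(0.8064 − (-0.4399)) = 0.820.
μ = 8.594 − (-0.4399)·0.820 = 8.955.

μ ≈ 8.955, σ ≈ 0.820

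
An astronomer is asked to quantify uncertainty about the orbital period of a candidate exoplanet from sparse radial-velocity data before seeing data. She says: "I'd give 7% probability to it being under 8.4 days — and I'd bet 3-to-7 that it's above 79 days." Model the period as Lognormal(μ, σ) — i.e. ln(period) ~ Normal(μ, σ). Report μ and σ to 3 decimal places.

μ ≈ 3.782, σ ≈ 1.121

If T ~ Lognormal(μ,σ) then ln T ~ Normal(μ,σ), so the p-quantile of ln T is μ + z_p·σ.
ln(8.4) = 2.128 and ln(79) = 4.369; z_{0.07} = -1.476, z_{0.7} = 0.5244.
σ = (4.369 − 2.128)/(0.5244 − (-1.476)) = 1.121.
μ = 2.128 − (-1.476)·1.121 = 3.782.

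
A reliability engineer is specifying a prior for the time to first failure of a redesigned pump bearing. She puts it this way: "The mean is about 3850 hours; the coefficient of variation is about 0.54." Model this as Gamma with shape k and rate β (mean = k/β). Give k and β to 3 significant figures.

For Gamma(k, rate β): mean = k/β, variance = k/β², so CV = 1/√k.
CV = 0.54, hence k = 1/CV² = 3.43.
Then β = k/mean = 3.43/3850 = 0.000891.

k ≈ 3.43, β ≈ 0.000891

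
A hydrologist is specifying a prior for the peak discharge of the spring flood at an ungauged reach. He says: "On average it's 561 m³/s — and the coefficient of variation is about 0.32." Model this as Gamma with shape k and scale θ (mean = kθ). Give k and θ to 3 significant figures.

For Gamma(k, scale θ): mean = kθ, variance = kθ², so CV = 1/√k.
CV = 0.32, hence k = 1/CV² = 9.77.
Then θ = mean/k = 561/9.77 = 57.4.

k ≈ 9.77, θ ≈ 57.4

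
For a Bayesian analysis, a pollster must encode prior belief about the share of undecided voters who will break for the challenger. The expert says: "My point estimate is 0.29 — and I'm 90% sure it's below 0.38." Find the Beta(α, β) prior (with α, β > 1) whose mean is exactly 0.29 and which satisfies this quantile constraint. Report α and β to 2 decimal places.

With mean 0.29 fixed, write α = 0.29s, β = 0.71s where s = α+β.
Need P(θ < 0.38) = 0.9 under Beta(0.29s, 0.71s). Normal approximation: (q−m)/√(m(1−m)/s) ≈ z_{0.9} = 1.28, so s ≈ 0.29·0.71·(1.28)²/(0.38−0.29)² = 41.7.
At s = 41.7: P(θ<0.38) ≈ 0.896. Adjusting to match 0.9 gives s ≈ 43.23.
So α = 0.29·43.23 ≈ 12.54, β = 0.71·43.23 ≈ 30.69.

α ≈ 12.54, β ≈ 30.69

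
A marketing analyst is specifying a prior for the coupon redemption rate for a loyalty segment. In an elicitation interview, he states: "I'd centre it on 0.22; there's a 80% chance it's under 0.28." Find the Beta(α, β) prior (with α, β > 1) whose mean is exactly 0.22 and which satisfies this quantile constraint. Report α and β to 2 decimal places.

α ≈ 6.92, β ≈ 24.54

With mean 0.22 fixed, write α = 0.22s, β = 0.78s where s = α+β.
Need P(θ < 0.28) = 0.8 under Beta(0.22s, 0.78s). Normal approximation: (q−m)/√(m(1−m)/s) ≈ z_{0.8} = 0.842, so s ≈ 0.22·0.78·(0.842)²/(0.28−0.22)² = 33.8.
At s = 33.8: P(θ<0.28) ≈ 0.807. Adjusting to match 0.8 gives s ≈ 31.46.
So α = 0.22·31.46 ≈ 6.92, β = 0.78·31.46 ≈ 24.54.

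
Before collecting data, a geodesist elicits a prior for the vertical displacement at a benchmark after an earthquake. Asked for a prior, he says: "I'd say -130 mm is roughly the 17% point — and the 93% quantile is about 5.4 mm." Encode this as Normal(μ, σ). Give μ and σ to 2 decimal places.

The p-quantile of Normal(μ,σ) is μ + z_p·σ, with z_{0.17} = -0.9542 and z_{0.93} = 1.476.
Eliminate σ: μ = (z₂·x₁ − z₁·x₂)/(z₂ − z₁) = (1.476·-130 − (-0.9542)·5.4)/2.43 = -76.83.
Then σ = (x₂ − x₁)/(z₂ − z₁) = (5.4 − -130)/2.43 = 55.72.

μ = -76.83, σ = 55.72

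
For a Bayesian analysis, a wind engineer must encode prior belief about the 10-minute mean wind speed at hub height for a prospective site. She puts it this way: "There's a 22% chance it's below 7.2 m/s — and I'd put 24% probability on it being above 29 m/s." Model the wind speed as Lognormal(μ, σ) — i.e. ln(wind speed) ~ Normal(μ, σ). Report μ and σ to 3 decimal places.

μ ≈ 2.702, σ ≈ 0.942

If T ~ Lognormal(μ,σ) then ln T ~ Normal(μ,σ), so the p-quantile of ln T is μ + z_p·σ.
ln(7.2) = 1.974 and ln(29) = 3.367; z_{0.22} = -0.7722, z_{0.76} = 0.7063.
σ = (3.367 − 1.974)/(0.7063 − (-0.7722)) = 0.942.
μ = 1.974 − (-0.7722)·0.942 = 2.702.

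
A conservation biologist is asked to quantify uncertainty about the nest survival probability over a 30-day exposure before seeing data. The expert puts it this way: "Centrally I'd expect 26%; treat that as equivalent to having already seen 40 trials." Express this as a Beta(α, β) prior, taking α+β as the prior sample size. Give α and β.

Under the effective-sample-size interpretation, Beta(α, β) has prior mean α/(α+β) and prior sample size α+β.
So α+β = 40 and α/(α+β) = 0.26, giving α = 0.26·40 = 10.4 and β = 40 − 10.4 = 29.6.

α = 10.4, β = 29.6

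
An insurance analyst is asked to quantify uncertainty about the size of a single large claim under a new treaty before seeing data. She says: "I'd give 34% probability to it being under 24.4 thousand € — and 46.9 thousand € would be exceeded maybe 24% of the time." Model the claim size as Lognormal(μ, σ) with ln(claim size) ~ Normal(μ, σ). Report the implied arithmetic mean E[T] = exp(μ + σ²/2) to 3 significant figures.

E[T] ≈ 36.8 thousand €

If T ~ Lognormal(μ,σ) then ln T ~ Normal(μ,σ), so the p-quantile of ln T is μ + z_p·σ.
ln(24.4) = 3.195 and ln(46.9) = 3.848; z_{0.34} = -0.4125, z_{0.76} = 0.7063.
σ = (3.848 − 3.195)/(0.7063 − (-0.4125)) = 0.584.
μ = 3.195 − (-0.4125)·0.584 = 3.435.
E[T] = exp(μ + σ²/2) = exp(3.435 + 0.1706) = 36.8 thousand €.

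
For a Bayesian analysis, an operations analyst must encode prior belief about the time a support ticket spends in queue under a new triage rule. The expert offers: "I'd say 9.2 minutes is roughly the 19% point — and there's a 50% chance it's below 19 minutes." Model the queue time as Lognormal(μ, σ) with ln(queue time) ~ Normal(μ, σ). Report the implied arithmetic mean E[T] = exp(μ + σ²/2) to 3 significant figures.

E[T] ≈ 26.7 minutes

If T ~ Lognormal(μ,σ) then ln T ~ Normal(μ,σ), so the p-quantile of ln T is μ + z_p·σ.
ln(9.2) = 2.219 and ln(19) = 2.944; z_{0.19} = -0.8779, z_{0.5} = 0.
σ = (2.944 − 2.219)/(0 − (-0.8779)) = 0.826.
μ = 2.219 − (-0.8779)·0.826 = 2.944.
E[T] = exp(μ + σ²/2) = exp(2.944 + 0.3412) = 26.7 minutes.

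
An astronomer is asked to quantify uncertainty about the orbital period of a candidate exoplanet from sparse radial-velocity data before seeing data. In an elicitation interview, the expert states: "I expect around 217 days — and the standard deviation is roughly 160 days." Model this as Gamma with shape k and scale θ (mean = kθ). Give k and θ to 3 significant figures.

For Gamma(k, scale θ): mean = kθ, variance = kθ², so CV = 1/√k.
CV = SD/mean = 160/217 = 0.7373, hence k = 1/CV² = 1.84.
Then θ = mean/k = 217/1.84 = 118.

k ≈ 1.84, θ ≈ 118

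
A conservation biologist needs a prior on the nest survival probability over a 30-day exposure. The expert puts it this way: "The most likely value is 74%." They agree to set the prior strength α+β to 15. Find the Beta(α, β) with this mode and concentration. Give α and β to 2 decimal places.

For α,β > 1 the Beta mode is (α−1)/(α+β−2). With α+β = 15, the mode is (α−1)/13.
Set (α−1)/13 = 0.74 → α = 1 + 0.74·13 = 10.62.
β = 15 − α = 4.38.

α = 10.62, β = 4.38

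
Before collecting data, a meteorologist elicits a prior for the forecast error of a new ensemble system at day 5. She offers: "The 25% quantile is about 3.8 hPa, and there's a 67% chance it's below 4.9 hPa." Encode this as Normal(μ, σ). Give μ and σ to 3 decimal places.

μ = 4.466, σ = 0.987

For Normal(μ,σ), the p-quantile is μ + z_p·σ. Here z_{0.25} = -0.6745, z_{0.67} = 0.4399.
So 3.8 = μ − 0.6745σ and 4.9 = μ + 0.4399σ.
Subtracting: σ = (4.9 − 3.8)/(0.4399 − (-0.6745)) = 0.987.
Then μ = 3.8 − (-0.6745)·0.987 = 4.466.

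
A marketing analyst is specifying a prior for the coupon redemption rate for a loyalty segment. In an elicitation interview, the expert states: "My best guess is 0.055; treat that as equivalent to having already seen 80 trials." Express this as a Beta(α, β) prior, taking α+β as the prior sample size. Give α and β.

α = 4.4, β = 75.6

Under the effective-sample-size interpretation, Beta(α, β) has prior mean α/(α+β) and prior sample size α+β.
So α+β = 80 and α/(α+β) = 0.055, giving α = 0.055·80 = 4.4 and β = 80 − 4.4 = 75.6.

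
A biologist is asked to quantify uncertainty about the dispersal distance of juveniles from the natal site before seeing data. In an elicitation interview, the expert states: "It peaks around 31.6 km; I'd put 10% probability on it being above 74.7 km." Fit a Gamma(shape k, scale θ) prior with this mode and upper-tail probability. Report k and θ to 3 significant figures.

Gamma(k,θ) with k>1 has mode (k−1)θ, so θ = 31.6/(k−1).
Need P(X < 74.7) = 0.9 with θ tied to k this way. Start at k = 2, θ = 31.6: P(X<74.7) ≈ 0.684.
Too low — raise k to concentrate. Iterating converges to k ≈ 3.6.
Then θ = 31.6/(3.6−1) ≈ 12.2.

k ≈ 3.6, θ ≈ 12.2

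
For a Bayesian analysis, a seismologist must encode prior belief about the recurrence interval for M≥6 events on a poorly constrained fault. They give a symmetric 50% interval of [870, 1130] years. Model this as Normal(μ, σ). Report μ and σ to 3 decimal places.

A symmetric 50% interval runs μ ± z·σ with z = 0.6745.
Half-width = 130, so σ = 130/0.6745 = 192.738.
μ is the interval midpoint, 1000.000.

μ = 1000.000, σ = 192.738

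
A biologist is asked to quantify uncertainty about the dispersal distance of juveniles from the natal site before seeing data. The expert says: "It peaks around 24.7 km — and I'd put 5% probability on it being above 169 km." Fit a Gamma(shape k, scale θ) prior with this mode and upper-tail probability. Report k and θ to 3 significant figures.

Gamma(k,θ) with k>1 has mode (k−1)θ, so θ = 24.7/(k−1).
Need P(X < 169) = 0.95 with θ tied to k this way. Start at k = 2, θ = 24.7: P(X<169) ≈ 0.992.
Too high — lower k to spread out. Iterating converges to k ≈ 1.59.
Then θ = 24.7/(1.59−1) ≈ 41.5.

k ≈ 1.59, θ ≈ 41.5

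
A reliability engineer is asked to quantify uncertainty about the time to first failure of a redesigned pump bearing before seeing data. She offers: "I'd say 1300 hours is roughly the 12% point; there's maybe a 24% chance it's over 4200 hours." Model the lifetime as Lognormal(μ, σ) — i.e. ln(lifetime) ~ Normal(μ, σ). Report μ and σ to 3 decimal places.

If T ~ Lognormal(μ,σ) then ln T ~ Normal(μ,σ), so the p-quantile of ln T is μ + z_p·σ.
ln(1300) = 7.17 and ln(4200) = 8.343; z_{0.12} = -1.175, z_{0.76} = 0.7063.
σ = (8.343 − 7.17)/(0.7063 − (-1.175)) = 0.623.
μ = 7.17 − (-1.175)·0.623 = 7.903.

μ ≈ 7.903, σ ≈ 0.623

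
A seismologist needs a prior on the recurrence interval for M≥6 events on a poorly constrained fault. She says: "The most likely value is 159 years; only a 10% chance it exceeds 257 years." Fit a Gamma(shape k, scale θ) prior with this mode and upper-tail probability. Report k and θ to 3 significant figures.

k ≈ 9.16, θ ≈ 19.5

Gamma(k,θ) with k>1 has mode (k−1)θ, so θ = 159/(k−1).
Need P(X < 257) = 0.9 with θ tied to k this way. Start at k = 2, θ = 159: P(X<257) ≈ 0.480.
Too low — raise k to concentrate. Iterating converges to k ≈ 9.16.
Then θ = 159/(9.16−1) ≈ 19.5.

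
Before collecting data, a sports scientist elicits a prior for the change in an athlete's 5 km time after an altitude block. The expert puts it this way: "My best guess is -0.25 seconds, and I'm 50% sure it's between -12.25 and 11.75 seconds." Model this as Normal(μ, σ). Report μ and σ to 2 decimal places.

A symmetric 50% interval runs μ ± z·σ with z = 0.6745.
Half-width = 12, so σ = 12/0.6745 = 17.79.
μ is the stated best guess, -0.25.

μ = -0.25, σ = 17.79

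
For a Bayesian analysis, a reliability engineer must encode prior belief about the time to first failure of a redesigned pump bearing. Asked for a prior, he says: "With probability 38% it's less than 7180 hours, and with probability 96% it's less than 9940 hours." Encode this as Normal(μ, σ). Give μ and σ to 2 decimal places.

The p-quantile of Normal(μ,σ) is μ + z_p·σ, with z_{0.38} = -0.3055 and z_{0.96} = 1.751.
Eliminate σ: μ = (z₂·x₁ − z₁·x₂)/(z₂ − z₁) = (1.751·7180 − (-0.3055)·9940)/2.056 = 7590.05.
Then σ = (x₂ − x₁)/(z₂ − z₁) = (9940 − 7180)/2.056 = 1342.30.

μ = 7590.05, σ = 1342.30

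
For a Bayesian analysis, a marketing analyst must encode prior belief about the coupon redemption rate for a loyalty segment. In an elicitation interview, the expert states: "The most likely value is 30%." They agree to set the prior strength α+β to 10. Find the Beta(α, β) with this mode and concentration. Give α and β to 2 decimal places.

For α,β > 1 the Beta mode is (α−1)/(α+β−2). With α+β = 10, the mode is (α−1)/8.
Set (α−1)/8 = 0.3 → α = 1 + 0.3·8 = 3.40.
β = 10 − α = 6.60.

α = 3.40, β = 6.60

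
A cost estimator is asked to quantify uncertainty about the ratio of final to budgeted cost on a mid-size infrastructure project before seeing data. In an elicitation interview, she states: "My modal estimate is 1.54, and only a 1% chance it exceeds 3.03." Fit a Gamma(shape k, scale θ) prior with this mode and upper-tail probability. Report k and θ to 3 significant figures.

Gamma(k,θ) with k>1 has mode (k−1)θ, so θ = 1.54/(k−1).
Need P(X < 3.03) = 0.99 with θ tied to k this way. Start at k = 2, θ = 1.54: P(X<3.03) ≈ 0.585.
Too low — raise k to concentrate. Iterating converges to k ≈ 11.8.
Then θ = 1.54/(11.8−1) ≈ 0.143.

k ≈ 11.8, θ ≈ 0.143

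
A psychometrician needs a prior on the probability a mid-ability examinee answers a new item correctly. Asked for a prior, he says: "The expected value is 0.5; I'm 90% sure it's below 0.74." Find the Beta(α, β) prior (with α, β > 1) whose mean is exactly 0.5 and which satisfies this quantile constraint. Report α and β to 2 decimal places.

α ≈ 3.37, β ≈ 3.37

With mean 0.5 fixed, write α = 0.5s, β = 0.5s where s = α+β.
Need P(θ < 0.74) = 0.9 under Beta(0.5s, 0.5s). Normal approximation: (q−m)/√(m(1−m)/s) ≈ z_{0.9} = 1.28, so s ≈ 0.5·0.5·(1.28)²/(0.74−0.5)² = 7.1.
At s = 7.1: P(θ<0.74) ≈ 0.907. Adjusting to match 0.9 gives s ≈ 6.74.
So α = 0.5·6.74 ≈ 3.37, β = 0.5·6.74 ≈ 3.37.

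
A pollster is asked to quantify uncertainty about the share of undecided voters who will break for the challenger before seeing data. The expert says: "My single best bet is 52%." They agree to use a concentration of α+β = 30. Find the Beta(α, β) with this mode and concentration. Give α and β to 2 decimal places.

α = 15.56, β = 14.44

For α,β > 1 the Beta mode is (α−1)/(α+β−2). With α+β = 30, the mode is (α−1)/28.
Set (α−1)/28 = 0.52 → α = 1 + 0.52·28 = 15.56.
β = 30 − α = 14.44.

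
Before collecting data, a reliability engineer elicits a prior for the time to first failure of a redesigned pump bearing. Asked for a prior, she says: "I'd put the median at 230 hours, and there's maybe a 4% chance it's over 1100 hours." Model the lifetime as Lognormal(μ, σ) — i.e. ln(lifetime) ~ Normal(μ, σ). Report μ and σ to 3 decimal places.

If T ~ Lognormal(μ,σ) then ln T ~ Normal(μ,σ), so the p-quantile of ln T is μ + z_p·σ.
ln(230) = 5.438 and ln(1100) = 7.003; z_{0.5} = 0, z_{0.96} = 1.751.
σ = (7.003 − 5.438)/(1.751 − (0)) = 0.894.
μ = 5.438 − (0)·0.894 = 5.438.

μ ≈ 5.438, σ ≈ 0.894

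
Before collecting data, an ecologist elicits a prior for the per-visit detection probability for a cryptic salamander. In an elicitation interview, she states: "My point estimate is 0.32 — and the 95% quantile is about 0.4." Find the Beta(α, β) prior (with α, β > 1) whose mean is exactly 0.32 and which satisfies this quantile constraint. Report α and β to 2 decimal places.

α ≈ 30.76, β ≈ 65.36

With mean 0.32 fixed, write α = 0.32s, β = 0.68s where s = α+β.
Need P(θ < 0.4) = 0.95 under Beta(0.32s, 0.68s). Normal approximation: (q−m)/√(m(1−m)/s) ≈ z_{0.95} = 1.64, so s ≈ 0.32·0.68·(1.64)²/(0.4−0.32)² = 92.0.
At s = 92.0: P(θ<0.4) ≈ 0.946. Adjusting to match 0.95 gives s ≈ 96.11.
So α = 0.32·96.11 ≈ 30.76, β = 0.68·96.11 ≈ 65.36.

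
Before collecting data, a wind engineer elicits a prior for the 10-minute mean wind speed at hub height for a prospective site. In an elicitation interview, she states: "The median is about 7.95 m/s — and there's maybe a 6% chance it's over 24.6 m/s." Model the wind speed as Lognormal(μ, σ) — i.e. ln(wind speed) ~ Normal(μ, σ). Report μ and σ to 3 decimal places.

If T ~ Lognormal(μ,σ) then ln T ~ Normal(μ,σ), so the p-quantile of ln T is μ + z_p·σ.
ln(7.95) = 2.073 and ln(24.6) = 3.203; z_{0.5} = 0, z_{0.94} = 1.555.
σ = (3.203 − 2.073)/(1.555 − (0)) = 0.727.
μ = 2.073 − (0)·0.727 = 2.073.

μ ≈ 2.073, σ ≈ 0.727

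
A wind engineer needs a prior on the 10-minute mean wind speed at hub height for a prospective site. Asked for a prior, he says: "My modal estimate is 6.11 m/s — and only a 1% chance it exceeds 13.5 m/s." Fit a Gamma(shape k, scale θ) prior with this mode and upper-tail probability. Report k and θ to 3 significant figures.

Gamma(k,θ) with k>1 has mode (k−1)θ, so θ = 6.11/(k−1).
Need P(X < 13.5) = 0.99 with θ tied to k this way. Start at k = 2, θ = 6.11: P(X<13.5) ≈ 0.648.
Too low — raise k to concentrate. Iterating converges to k ≈ 8.66.
Then θ = 6.11/(8.66−1) ≈ 0.797.

k ≈ 8.66, θ ≈ 0.797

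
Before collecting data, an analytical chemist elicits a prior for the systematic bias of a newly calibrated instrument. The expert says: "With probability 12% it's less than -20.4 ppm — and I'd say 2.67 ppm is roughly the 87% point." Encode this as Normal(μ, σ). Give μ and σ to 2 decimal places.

μ = -8.62, σ = 10.02

For Normal(μ,σ), the p-quantile is μ + z_p·σ. Here z_{0.12} = -1.175, z_{0.87} = 1.126.
So -20.4 = μ − 1.175σ and 2.67 = μ + 1.126σ.
Subtracting: σ = (2.67 − -20.4)/(1.126 − (-1.175)) = 10.02.
Then μ = -20.4 − (-1.175)·10.02 = -8.62.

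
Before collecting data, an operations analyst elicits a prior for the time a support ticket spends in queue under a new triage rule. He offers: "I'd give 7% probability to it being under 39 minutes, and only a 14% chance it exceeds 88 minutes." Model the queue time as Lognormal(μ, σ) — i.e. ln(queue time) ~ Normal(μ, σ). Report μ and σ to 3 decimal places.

μ ≈ 4.133, σ ≈ 0.318

If T ~ Lognormal(μ,σ) then ln T ~ Normal(μ,σ), so the p-quantile of ln T is μ + z_p·σ.
ln(39) = 3.664 and ln(88) = 4.477; z_{0.07} = -1.476, z_{0.86} = 1.08.
σ = (4.477 − 3.664)/(1.08 − (-1.476)) = 0.318.
μ = 3.664 − (-1.476)·0.318 = 4.133.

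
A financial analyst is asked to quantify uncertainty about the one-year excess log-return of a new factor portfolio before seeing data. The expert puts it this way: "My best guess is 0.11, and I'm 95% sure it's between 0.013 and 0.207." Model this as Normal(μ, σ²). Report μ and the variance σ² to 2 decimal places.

μ = 0.11, σ² = 0.00

A symmetric 95% interval runs μ ± z·σ with z = 1.96.
Half-width = 0.097, so σ = 0.097/1.96 = 0.049 and σ² = 0.00.
μ is the stated best guess, 0.11.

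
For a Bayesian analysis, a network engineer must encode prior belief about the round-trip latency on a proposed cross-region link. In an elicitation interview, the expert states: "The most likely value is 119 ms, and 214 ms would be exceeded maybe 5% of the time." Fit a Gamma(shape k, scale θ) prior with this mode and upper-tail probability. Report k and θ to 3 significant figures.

k ≈ 9.09, θ ≈ 14.7

Gamma(k,θ) with k>1 has mode (k−1)θ, so θ = 119/(k−1).
Need P(X < 214) = 0.95 with θ tied to k this way. Start at k = 2, θ = 119: P(X<214) ≈ 0.537.
Too low — raise k to concentrate. Iterating converges to k ≈ 9.09.
Then θ = 119/(9.09−1) ≈ 14.7.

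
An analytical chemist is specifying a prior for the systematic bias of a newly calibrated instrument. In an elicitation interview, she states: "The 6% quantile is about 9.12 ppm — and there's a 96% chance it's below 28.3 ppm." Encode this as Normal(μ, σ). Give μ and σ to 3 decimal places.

The p-quantile of Normal(μ,σ) is μ + z_p·σ, with z_{0.06} = -1.555 and z_{0.96} = 1.751.
Eliminate σ: μ = (z₂·x₁ − z₁·x₂)/(z₂ − z₁) = (1.751·9.12 − (-1.555)·28.3)/3.305 = 18.142.
Then σ = (x₂ − x₁)/(z₂ − z₁) = (28.3 − 9.12)/3.305 = 5.803.

μ = 18.142, σ = 5.803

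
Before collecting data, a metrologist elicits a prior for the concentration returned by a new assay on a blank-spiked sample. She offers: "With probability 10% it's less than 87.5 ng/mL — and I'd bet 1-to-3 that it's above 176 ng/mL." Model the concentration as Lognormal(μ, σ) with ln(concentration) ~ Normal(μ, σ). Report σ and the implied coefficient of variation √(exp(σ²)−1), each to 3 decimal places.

If T ~ Lognormal(μ,σ) then ln T ~ Normal(μ,σ), so the p-quantile of ln T is μ + z_p·σ.
ln(87.5) = 4.472 and ln(176) = 5.17; z_{0.1} = -1.282, z_{0.75} = 0.6745.
σ = (5.17 − 4.472)/(0.6745 − (-1.282)) = 0.357.
μ = 4.472 − (-1.282)·0.357 = 4.930.
CV = √(exp(σ²)−1) = √(exp(0.1276)−1) = 0.369.

σ ≈ 0.357, CV ≈ 0.369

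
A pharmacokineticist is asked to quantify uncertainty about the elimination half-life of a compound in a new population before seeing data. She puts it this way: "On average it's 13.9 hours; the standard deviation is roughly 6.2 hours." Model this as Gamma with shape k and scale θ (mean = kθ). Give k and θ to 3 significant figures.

k ≈ 5.03, θ ≈ 2.77

For Gamma(k, scale θ): mean = kθ, variance = kθ², so CV = 1/√k.
CV = SD/mean = 6.2/13.9 = 0.446, hence k = 1/CV² = 5.03.
Then θ = mean/k = 13.9/5.03 = 2.77.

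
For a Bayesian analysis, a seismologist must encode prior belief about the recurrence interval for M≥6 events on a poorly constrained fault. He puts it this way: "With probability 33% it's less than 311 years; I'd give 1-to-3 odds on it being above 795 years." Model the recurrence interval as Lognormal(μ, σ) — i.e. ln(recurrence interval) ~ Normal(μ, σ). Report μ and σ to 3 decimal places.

If T ~ Lognormal(μ,σ) then ln T ~ Normal(μ,σ), so the p-quantile of ln T is μ + z_p·σ.
ln(311) = 5.74 and ln(795) = 6.678; z_{0.33} = -0.4399, z_{0.75} = 0.6745.
σ = (6.678 − 5.74)/(0.6745 − (-0.4399)) = 0.842.
μ = 5.74 − (-0.4399)·0.842 = 6.110.

μ ≈ 6.110, σ ≈ 0.842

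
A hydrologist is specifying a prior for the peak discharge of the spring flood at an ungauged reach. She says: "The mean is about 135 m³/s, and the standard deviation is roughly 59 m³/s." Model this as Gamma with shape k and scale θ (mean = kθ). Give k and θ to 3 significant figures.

For Gamma(k, scale θ): mean = kθ, variance = kθ², so CV = 1/√k.
CV = SD/mean = 59/135 = 0.437, hence k = 1/CV² = 5.24.
Then θ = mean/k = 135/5.24 = 25.8.

k ≈ 5.24, θ ≈ 25.8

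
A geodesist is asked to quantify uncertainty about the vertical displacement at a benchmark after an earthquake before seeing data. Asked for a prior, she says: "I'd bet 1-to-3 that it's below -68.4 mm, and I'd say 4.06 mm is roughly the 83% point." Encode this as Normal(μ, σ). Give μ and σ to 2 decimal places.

For Normal(μ,σ), the p-quantile is μ + z_p·σ. Here z_{0.25} = -0.6745, z_{0.83} = 0.9542.
So -68.4 = μ − 0.6745σ and 4.06 = μ + 0.9542σ.
Subtracting: σ = (4.06 − -68.4)/(0.9542 − (-0.6745)) = 44.49.
Then μ = -68.4 − (-0.6745)·44.49 = -38.39.

μ = -38.39, σ = 44.49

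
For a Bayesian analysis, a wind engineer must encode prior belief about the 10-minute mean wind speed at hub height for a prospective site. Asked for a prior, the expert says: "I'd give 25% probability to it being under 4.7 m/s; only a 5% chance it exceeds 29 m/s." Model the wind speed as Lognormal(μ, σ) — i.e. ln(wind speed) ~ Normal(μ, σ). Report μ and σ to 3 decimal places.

If T ~ Lognormal(μ,σ) then ln T ~ Normal(μ,σ), so the p-quantile of ln T is μ + z_p·σ.
ln(4.7) = 1.548 and ln(29) = 3.367; z_{0.25} = -0.6745, z_{0.95} = 1.645.
σ = (3.367 − 1.548)/(1.645 − (-0.6745)) = 0.785.
μ = 1.548 − (-0.6745)·0.785 = 2.077.

μ ≈ 2.077, σ ≈ 0.785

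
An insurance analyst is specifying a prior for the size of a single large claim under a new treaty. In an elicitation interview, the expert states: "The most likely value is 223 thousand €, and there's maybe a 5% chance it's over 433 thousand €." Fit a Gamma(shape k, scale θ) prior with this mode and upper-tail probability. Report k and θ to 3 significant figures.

k ≈ 7.31, θ ≈ 35.4

Gamma(k,θ) with k>1 has mode (k−1)θ, so θ = 223/(k−1).
Need P(X < 433) = 0.95 with θ tied to k this way. Start at k = 2, θ = 223: P(X<433) ≈ 0.578.
Too low — raise k to concentrate. Iterating converges to k ≈ 7.31.
Then θ = 223/(7.31−1) ≈ 35.4.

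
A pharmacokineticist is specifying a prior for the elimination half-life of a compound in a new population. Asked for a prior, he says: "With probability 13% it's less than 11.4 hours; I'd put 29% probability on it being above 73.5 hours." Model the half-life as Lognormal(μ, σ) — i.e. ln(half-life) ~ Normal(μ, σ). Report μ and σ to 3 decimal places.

μ ≈ 3.683, σ ≈ 1.109

If T ~ Lognormal(μ,σ) then ln T ~ Normal(μ,σ), so the p-quantile of ln T is μ + z_p·σ.
ln(11.4) = 2.434 and ln(73.5) = 4.297; z_{0.13} = -1.126, z_{0.71} = 0.5534.
σ = (4.297 − 2.434)/(0.5534 − (-1.126)) = 1.109.
μ = 2.434 − (-1.126)·1.109 = 3.683.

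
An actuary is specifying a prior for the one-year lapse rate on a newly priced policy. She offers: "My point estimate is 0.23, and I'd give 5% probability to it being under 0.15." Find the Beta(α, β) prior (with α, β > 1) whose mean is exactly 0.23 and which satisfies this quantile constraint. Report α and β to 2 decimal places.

With mean 0.23 fixed, write α = 0.23s, β = 0.77s where s = α+β.
Need P(θ < 0.15) = 0.05 under Beta(0.23s, 0.77s). Normal approximation: (q−m)/√(m(1−m)/s) ≈ z_{0.05} = -1.64, so s ≈ 0.23·0.77·(-1.64)²/(0.15−0.23)² = 74.9.
At s = 74.9: P(θ<0.15) ≈ 0.039. Adjusting to match 0.05 gives s ≈ 65.50.
So α = 0.23·65.50 ≈ 15.06, β = 0.77·65.50 ≈ 50.43.

α ≈ 15.06, β ≈ 50.43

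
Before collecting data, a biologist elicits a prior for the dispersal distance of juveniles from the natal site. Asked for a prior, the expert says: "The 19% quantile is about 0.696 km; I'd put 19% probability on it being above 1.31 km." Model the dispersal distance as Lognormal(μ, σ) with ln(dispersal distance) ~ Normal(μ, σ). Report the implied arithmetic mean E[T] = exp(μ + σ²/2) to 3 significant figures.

E[T] ≈ 1.02 km

If T ~ Lognormal(μ,σ) then ln T ~ Normal(μ,σ), so the p-quantile of ln T is μ + z_p·σ.
ln(0.696) = -0.3624 and ln(1.31) = 0.27; z_{0.19} = -0.8779, z_{0.81} = 0.8779.
σ = (0.27 − -0.3624)/(0.8779 − (-0.8779)) = 0.360.
μ = -0.3624 − (-0.8779)·0.360 = -0.046.
E[T] = exp(μ + σ²/2) = exp(-0.046 + 0.0649) = 1.02 km.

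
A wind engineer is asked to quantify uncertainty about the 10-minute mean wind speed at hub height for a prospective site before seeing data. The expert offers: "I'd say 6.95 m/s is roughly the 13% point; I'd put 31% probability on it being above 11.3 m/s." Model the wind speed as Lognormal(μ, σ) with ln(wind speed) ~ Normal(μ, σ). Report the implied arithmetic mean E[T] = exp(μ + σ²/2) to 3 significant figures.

E[T] ≈ 10.2 m/s

If T ~ Lognormal(μ,σ) then ln T ~ Normal(μ,σ), so the p-quantile of ln T is μ + z_p·σ.
ln(6.95) = 1.939 and ln(11.3) = 2.425; z_{0.13} = -1.126, z_{0.69} = 0.4959.
σ = (2.425 − 1.939)/(0.4959 − (-1.126)) = 0.300.
μ = 1.939 − (-1.126)·0.300 = 2.276.
E[T] = exp(μ + σ²/2) = exp(2.276 + 0.0449) = 10.2 m/s.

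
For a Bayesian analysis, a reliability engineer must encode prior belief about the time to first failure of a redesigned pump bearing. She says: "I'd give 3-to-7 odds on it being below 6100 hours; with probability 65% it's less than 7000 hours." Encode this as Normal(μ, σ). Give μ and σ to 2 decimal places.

μ = 6618.80, σ = 989.31

The p-quantile of Normal(μ,σ) is μ + z_p·σ, with z_{0.3} = -0.5244 and z_{0.65} = 0.3853.
Eliminate σ: μ = (z₂·x₁ − z₁·x₂)/(z₂ − z₁) = (0.3853·6100 − (-0.5244)·7000)/0.9097 = 6618.80.
Then σ = (x₂ − x₁)/(z₂ − z₁) = (7000 − 6100)/0.9097 = 989.31.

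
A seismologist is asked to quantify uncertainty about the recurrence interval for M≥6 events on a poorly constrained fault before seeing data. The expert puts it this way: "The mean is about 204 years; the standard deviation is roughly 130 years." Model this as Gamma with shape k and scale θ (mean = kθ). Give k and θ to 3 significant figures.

For Gamma(k, scale θ): mean = kθ, variance = kθ², so CV = 1/√k.
CV = SD/mean = 130/204 = 0.6373, hence k = 1/CV² = 2.46.
Then θ = mean/k = 204/2.46 = 82.8.

k ≈ 2.46, θ ≈ 82.8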